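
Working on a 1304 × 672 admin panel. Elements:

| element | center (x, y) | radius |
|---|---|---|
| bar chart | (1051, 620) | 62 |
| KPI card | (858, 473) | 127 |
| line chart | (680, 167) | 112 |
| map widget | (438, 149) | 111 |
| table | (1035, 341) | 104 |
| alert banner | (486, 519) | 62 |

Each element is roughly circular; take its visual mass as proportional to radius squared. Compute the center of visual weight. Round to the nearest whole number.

Weights ∝ r²: bar chart 62² = 3844, KPI card 127² = 16129, line chart 112² = 12544, map widget 111² = 12321, table 104² = 10816, alert banner 62² = 3844; Σw = 59498.
x: (3844·1051 + 16129·858 + 12544·680 + 12321·438 + 10816·1035 + 3844·486) / 59498 = 44867988 / 59498 ≈ 754.11
y: (3844·620 + 16129·473 + 12544·167 + 12321·149 + 10816·341 + 3844·519) / 59498 = 19626266 / 59498 ≈ 329.86

(754, 330)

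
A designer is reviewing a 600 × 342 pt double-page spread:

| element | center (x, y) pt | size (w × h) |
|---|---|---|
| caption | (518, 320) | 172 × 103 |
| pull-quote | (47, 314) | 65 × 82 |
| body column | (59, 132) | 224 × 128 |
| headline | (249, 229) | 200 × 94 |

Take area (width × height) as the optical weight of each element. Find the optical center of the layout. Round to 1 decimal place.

(224.1, 218.8)

Areas → weights: caption 172·103 = 17716, pull-quote 65·82 = 5330, body column 224·128 = 28672, headline 200·94 = 18800; Σw = 70518.
x-moment: 17716·518 + 5330·47 + 28672·59 + 18800·249 = 15800246; centroid 15800246/70518 ≈ 224.06.
y-moment: 17716·320 + 5330·314 + 28672·132 + 18800·229 = 15432644; centroid 15432644/70518 ≈ 218.85.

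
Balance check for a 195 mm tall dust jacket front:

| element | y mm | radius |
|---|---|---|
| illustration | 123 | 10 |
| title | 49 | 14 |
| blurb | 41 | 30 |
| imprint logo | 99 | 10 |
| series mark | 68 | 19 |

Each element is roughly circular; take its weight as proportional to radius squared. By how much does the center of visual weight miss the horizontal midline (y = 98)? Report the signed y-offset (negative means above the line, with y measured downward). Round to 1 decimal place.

r² weights: illustration 10² = 100, title 14² = 196, blurb 30² = 900, imprint logo 10² = 100, series mark 19² = 361. Total = 1657.
y-moment: 100·123 + 196·49 + 900·41 + 100·99 + 361·68 = 93252; centroid 93252/1657 ≈ 56.28.
Offset from y = 98: 56.28 − 98 ≈ -41.72.

≈ -41.7 mm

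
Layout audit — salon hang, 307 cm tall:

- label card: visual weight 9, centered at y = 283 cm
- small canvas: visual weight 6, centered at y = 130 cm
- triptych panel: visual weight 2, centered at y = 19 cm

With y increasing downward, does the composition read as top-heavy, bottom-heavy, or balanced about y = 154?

Total weight = 9 + 6 + 2 = 17.
y-moment: 9·283 + 6·130 + 2·19 = 3365; centroid 3365/17 ≈ 197.94.
197.9 vs midline 154 → bottom-heavy.

bottom-heavy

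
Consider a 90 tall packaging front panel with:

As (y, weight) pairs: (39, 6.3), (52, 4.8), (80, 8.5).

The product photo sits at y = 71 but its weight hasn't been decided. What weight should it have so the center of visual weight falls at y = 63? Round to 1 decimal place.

Known weights sum to 6.3 + 4.8 + 8.5 = 19.6; their moment is 6.3·39 + 4.8·52 + 8.5·80 = 1175.3.
Set Σw·y/Σw = 63: (1175.3 + 71w) = 63·(19.6 + w).
Solving: w = (63·19.6 − 1175.3) / (71 − 63) = 59.5 / 8 ≈ 7.44.

w ≈ 7.4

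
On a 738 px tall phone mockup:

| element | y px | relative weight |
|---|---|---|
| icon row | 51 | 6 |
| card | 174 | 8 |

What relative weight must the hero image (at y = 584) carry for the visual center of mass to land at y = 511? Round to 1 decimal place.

w ≈ 74.7

Fixed elements: Σw = 6 + 8 = 14, Σw·y = 6·51 + 8·174 = 1698.
Balance at y = 511 requires (1698 + w·584) / (14 + w) = 511.
So w = (511·14 − 1698)/(584 − 511) = 5456/73 ≈ 74.74.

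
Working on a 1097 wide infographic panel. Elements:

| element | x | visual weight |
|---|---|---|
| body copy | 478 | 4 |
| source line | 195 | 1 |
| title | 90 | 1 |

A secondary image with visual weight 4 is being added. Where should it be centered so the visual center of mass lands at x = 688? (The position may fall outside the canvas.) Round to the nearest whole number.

x ≈ 1171

With the secondary image, Σw becomes 4 + 1 + 1 + 4 = 10.
x: target moment 10×688 = 6880; current 4·478 + 1·195 + 1·90 = 2197; the secondary image supplies 4683, so x = 4683/4 ≈ 1170.75.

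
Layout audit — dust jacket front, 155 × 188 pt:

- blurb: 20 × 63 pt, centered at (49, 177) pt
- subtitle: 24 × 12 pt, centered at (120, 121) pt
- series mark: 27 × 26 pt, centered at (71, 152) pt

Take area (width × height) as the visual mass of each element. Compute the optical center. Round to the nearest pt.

Areas → weights: blurb 20·63 = 1260, subtitle 24·12 = 288, series mark 27·26 = 702; Σw = 2250.
x-moment: 1260·49 + 288·120 + 702·71 = 146142; centroid 146142/2250 ≈ 64.95.
y-moment: 1260·177 + 288·121 + 702·152 = 364572; centroid 364572/2250 ≈ 162.03.

(65, 162)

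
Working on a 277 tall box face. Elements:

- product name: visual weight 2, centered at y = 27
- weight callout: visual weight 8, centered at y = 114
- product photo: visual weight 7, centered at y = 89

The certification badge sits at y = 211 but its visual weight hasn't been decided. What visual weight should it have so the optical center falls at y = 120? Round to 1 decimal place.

Fixed elements: Σw = 2 + 8 + 7 = 17, Σw·y = 2·27 + 8·114 + 7·89 = 1589.
For the centroid to hit 120: (1589 + w·211) / (17 + w) = 120.
Solving: w = (120·17 − 1589) / (211 − 120) = 451 / 91 ≈ 4.96.

w ≈ 5.0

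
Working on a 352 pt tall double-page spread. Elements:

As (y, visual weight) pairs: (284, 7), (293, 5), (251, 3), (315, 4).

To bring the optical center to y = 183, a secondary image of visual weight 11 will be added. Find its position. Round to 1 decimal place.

With the secondary image, Σw becomes 7 + 5 + 3 + 4 + 11 = 30.
y: target moment 30×183 = 5490; current 7·284 + 5·293 + 3·251 + 4·315 = 5466; the secondary image supplies 24, so y = 24/11 ≈ 2.18.

y ≈ 2.2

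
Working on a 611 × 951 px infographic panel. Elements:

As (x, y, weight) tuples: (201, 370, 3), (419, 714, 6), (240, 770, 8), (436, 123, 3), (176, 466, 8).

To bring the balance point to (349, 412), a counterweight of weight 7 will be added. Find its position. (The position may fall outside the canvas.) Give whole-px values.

With the counterweight, Σw becomes 3 + 6 + 8 + 3 + 8 + 7 = 35.
x: target moment 35×349 = 12215; current 3·201 + 6·419 + 8·240 + 3·436 + 8·176 = 7753; the counterweight supplies 4462, so x = 4462/7 ≈ 637.43.
y: target moment 35×412 = 14420; current 3·370 + 6·714 + 8·770 + 3·123 + 8·466 = 15651; the counterweight supplies -1231, so y = -1231/7 ≈ -175.86.

(637, -176)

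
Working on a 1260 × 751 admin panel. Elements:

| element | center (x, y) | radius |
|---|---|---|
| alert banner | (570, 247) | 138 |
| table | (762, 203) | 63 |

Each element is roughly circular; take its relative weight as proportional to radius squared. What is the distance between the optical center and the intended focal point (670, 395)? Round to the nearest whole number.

≈ 169

Weights ∝ r²: alert banner 138² = 19044, table 63² = 3969; Σw = 23013.
x: (19044·570 + 3969·762) / 23013 = 13879458 / 23013 ≈ 603.11
y: (19044·247 + 3969·203) / 23013 = 5509575 / 23013 ≈ 239.41
Relative to (670, 395): Δ = (-66.89, -155.59); |Δ| = √(-66.89² + -155.59²) ≈ 169.36.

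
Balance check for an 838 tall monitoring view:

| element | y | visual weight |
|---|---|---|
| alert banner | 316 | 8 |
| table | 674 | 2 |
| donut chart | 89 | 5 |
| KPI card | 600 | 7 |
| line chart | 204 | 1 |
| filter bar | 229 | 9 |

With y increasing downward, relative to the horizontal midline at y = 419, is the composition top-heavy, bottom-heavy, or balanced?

top-heavy

Weights sum to 8 + 2 + 5 + 7 + 1 + 9 = 32.
y: moment 10786 / weight 32 ≈ 337.06
Since 337.1 is above (smaller y than) 419, the composition reads top-heavy.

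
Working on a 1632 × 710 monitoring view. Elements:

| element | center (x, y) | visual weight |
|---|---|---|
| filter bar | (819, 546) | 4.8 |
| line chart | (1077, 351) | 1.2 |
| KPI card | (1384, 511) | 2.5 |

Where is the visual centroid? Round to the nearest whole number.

Weights sum to 4.8 + 1.2 + 2.5 = 8.5.
x-moment: 4.8·819 + 1.2·1077 + 2.5·1384 = 8683.6; centroid 8683.6/8.5 ≈ 1021.60.
y-moment: 4.8·546 + 1.2·351 + 2.5·511 = 4319.5; centroid 4319.5/8.5 ≈ 508.18.

(1022, 508)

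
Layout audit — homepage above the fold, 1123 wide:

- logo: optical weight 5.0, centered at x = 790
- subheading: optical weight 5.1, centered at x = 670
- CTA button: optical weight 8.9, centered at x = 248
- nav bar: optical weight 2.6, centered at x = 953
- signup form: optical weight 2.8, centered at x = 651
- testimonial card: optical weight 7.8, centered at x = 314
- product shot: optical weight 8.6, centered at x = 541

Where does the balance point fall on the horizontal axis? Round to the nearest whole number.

x ≈ 514

Total weight = 5.0 + 5.1 + 8.9 + 2.6 + 2.8 + 7.8 + 8.6 = 40.8.
x-moment: 5.0·790 + 5.1·670 + 8.9·248 + 2.6·953 + 2.8·651 + 7.8·314 + 8.6·541 = 20976.6; centroid 20976.6/40.8 ≈ 514.13.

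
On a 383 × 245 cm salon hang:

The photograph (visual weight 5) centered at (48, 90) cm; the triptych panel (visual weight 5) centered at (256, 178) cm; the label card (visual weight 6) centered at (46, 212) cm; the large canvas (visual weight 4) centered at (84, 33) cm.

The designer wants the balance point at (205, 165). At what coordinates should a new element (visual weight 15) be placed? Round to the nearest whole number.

(336, 202)

With the new element, Σw becomes 5 + 5 + 6 + 4 + 15 = 35.
x: need Σw·x = 35·205 = 7175. Existing = 5·48 + 5·256 + 6·46 + 4·84 = 2132. Remainder 5043 / 15 ≈ 336.20.
y: need Σw·y = 35·165 = 5775. Existing = 5·90 + 5·178 + 6·212 + 4·33 = 2744. Remainder 3031 / 15 ≈ 202.07.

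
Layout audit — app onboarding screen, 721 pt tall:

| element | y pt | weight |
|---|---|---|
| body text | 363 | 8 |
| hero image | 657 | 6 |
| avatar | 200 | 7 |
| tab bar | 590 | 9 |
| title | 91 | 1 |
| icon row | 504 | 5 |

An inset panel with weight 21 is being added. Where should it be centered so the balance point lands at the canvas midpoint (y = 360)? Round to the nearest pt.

With the inset panel, Σw becomes 8 + 6 + 7 + 9 + 1 + 5 + 21 = 57.
y: target moment 57×360 = 20520; current 8·363 + 6·657 + 7·200 + 9·590 + 1·91 + 5·504 = 16167; the inset panel supplies 4353, so y = 4353/21 ≈ 207.29.

y ≈ 207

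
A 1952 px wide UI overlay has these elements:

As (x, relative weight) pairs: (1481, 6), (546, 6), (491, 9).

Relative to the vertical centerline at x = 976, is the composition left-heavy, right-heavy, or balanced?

left-heavy

Total weight = 6 + 6 + 9 = 21.
x-moment: 6·1481 + 6·546 + 9·491 = 16581; centroid 16581/21 ≈ 789.57.
789.6 vs midline 976 → left-heavy.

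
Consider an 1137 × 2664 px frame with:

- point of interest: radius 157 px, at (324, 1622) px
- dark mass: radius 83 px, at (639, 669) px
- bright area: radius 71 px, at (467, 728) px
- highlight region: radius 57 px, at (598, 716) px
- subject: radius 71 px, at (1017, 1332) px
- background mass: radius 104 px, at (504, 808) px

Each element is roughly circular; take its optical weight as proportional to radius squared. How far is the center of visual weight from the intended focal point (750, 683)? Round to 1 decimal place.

≈ 566.4 px

Weights ∝ r²: point of interest 157² = 24649, dark mass 83² = 6889, bright area 71² = 5041, highlight region 57² = 3249, subject 71² = 5041, background mass 104² = 10816; Σw = 55685.
Σw·x = 27263357; x̄ = 27263357/55685 ≈ 489.60.
Σw·y = 66039491; ȳ = 66039491/55685 ≈ 1185.95.
From (750, 683): dx = -260.40, dy = 502.95, so the distance is √(dx²+dy²) ≈ 566.36.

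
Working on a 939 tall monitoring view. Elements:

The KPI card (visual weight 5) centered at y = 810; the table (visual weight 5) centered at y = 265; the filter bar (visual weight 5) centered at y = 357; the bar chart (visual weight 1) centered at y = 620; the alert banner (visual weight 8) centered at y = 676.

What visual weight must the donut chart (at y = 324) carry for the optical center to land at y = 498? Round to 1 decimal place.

Known weights sum to 5 + 5 + 5 + 1 + 8 = 24; their moment is 5·810 + 5·265 + 5·357 + 1·620 + 8·676 = 13188.
For the centroid to hit 498: (13188 + w·324) / (24 + w) = 498.
So w = (498·24 − 13188)/(324 − 498) = -1236/-174 ≈ 7.10.

w ≈ 7.1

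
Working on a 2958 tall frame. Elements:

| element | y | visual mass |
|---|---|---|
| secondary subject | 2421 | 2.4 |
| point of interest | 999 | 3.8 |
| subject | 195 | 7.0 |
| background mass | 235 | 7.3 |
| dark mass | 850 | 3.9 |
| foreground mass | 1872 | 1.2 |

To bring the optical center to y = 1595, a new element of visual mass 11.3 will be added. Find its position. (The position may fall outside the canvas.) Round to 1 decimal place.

With the new element, Σw becomes 2.4 + 3.8 + 7.0 + 7.3 + 3.9 + 1.2 + 11.3 = 36.9.
Along y: (18248.5 + 11.3·y) / 36.9 = 1595 (existing moment 2.4·2421 + 3.8·999 + 7.0·195 + 7.3·235 + 3.9·850 + 1.2·1872 = 18248.5) ⇒ y = (58855.5 − 18248.5) / 11.3 ≈ 3593.54.

y ≈ 3593.5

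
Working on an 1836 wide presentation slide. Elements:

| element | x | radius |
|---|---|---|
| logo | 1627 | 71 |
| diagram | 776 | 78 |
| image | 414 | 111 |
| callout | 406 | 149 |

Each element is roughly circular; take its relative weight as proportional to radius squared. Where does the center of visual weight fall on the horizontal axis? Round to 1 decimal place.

x ≈ 592.3

Weights ∝ r²: logo 71² = 5041, diagram 78² = 6084, image 111² = 12321, callout 149² = 22201; Σw = 45647.
x-moment: 5041·1627 + 6084·776 + 12321·414 + 22201·406 = 27037391; centroid 27037391/45647 ≈ 592.31.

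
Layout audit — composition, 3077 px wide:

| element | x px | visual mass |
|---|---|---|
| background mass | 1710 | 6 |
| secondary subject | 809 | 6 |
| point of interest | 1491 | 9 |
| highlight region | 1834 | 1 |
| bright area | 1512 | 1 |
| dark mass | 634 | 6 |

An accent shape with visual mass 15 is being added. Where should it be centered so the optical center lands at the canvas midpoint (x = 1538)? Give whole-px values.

x ≈ 2133

After adding the accent shape, total weight = 6 + 6 + 9 + 1 + 1 + 6 + 15 = 44.
x: target moment 44×1538 = 67672; current 6·1710 + 6·809 + 9·1491 + 1·1834 + 1·1512 + 6·634 = 35683; the accent shape supplies 31989, so x = 31989/15 ≈ 2132.60.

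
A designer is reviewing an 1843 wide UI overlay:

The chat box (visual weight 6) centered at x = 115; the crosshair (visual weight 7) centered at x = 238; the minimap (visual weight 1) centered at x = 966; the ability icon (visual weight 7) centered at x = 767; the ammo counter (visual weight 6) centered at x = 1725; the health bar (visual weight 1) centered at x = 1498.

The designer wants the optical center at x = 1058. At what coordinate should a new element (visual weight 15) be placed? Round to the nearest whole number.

With the new element, Σw becomes 6 + 7 + 1 + 7 + 6 + 1 + 15 = 43.
x: need Σw·x = 43·1058 = 45494. Existing = 6·115 + 7·238 + 1·966 + 7·767 + 6·1725 + 1·1498 = 20539. Remainder 24955 / 15 ≈ 1663.67.

x ≈ 1664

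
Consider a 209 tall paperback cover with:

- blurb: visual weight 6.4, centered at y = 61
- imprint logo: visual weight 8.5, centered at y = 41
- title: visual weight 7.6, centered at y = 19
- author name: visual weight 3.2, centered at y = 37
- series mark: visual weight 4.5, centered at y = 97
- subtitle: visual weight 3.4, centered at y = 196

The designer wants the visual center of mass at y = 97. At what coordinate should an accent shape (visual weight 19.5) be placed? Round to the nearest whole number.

New total weight: (6.4 + 8.5 + 7.6 + 3.2 + 4.5 + 3.4) + 19.5 = 53.1.
Along y: (2104.6 + 19.5·y) / 53.1 = 97 (existing moment 6.4·61 + 8.5·41 + 7.6·19 + 3.2·37 + 4.5·97 + 3.4·196 = 2104.6) ⇒ y = (5150.7 − 2104.6) / 19.5 ≈ 156.21.

y ≈ 156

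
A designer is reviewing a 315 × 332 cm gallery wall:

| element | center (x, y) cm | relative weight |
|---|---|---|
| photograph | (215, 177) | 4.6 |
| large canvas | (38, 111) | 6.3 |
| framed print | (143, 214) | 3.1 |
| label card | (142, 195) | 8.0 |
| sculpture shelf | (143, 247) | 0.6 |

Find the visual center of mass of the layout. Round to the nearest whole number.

(128, 172)

Weights sum to 4.6 + 6.3 + 3.1 + 8.0 + 0.6 = 22.6.
x-moment: 4.6·215 + 6.3·38 + 3.1·143 + 8.0·142 + 0.6·143 = 2893.5; centroid 2893.5/22.6 ≈ 128.03.
y-moment: 4.6·177 + 6.3·111 + 3.1·214 + 8.0·195 + 0.6·247 = 3885.1; centroid 3885.1/22.6 ≈ 171.91.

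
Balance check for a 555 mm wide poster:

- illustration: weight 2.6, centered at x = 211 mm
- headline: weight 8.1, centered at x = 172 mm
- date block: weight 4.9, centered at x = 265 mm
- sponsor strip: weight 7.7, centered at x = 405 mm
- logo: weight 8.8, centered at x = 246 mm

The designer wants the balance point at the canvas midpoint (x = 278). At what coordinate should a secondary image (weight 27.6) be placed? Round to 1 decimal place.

x ≈ 292.5

After adding the secondary image, total weight = 2.6 + 8.1 + 4.9 + 7.7 + 8.8 + 27.6 = 59.7.
x: target moment 59.7×278 = 16596.6; current 2.6·211 + 8.1·172 + 4.9·265 + 7.7·405 + 8.8·246 = 8523.6; the secondary image supplies 8073.0, so x = 8073.0/27.6 ≈ 292.50.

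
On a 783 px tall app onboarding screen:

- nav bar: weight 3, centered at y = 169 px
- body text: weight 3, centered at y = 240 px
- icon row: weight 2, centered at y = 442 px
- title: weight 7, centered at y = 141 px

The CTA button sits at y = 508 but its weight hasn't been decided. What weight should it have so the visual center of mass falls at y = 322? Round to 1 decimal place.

Existing Σw = 15 (3 + 3 + 2 + 7); existing moment 3·169 + 3·240 + 2·442 + 7·141 = 3098.
Set Σw·y/Σw = 322: (3098 + 508w) = 322·(15 + w).
Rearranging, w·(508 − 322) = 322·15 − 3098 = 1732, so w ≈ 1732/186 = 9.31.

w ≈ 9.3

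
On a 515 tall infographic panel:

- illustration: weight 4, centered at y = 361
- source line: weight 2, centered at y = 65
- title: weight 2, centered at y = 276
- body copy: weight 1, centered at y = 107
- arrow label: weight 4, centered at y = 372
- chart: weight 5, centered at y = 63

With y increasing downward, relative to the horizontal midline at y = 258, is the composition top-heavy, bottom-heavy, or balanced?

Weights sum to 4 + 2 + 2 + 1 + 4 + 5 = 18.
y: moment 4036 / weight 18 ≈ 224.22
224.2 vs midline 258 → top-heavy.

top-heavy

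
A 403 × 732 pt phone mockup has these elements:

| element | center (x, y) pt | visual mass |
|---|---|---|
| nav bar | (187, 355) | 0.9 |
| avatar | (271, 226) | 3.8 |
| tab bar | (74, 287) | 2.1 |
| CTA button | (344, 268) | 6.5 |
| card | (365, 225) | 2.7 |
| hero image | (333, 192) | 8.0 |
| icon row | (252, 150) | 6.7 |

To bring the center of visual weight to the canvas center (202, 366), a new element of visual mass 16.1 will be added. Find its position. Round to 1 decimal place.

(32.7, 649.5)

New total weight: (0.9 + 3.8 + 2.1 + 6.5 + 2.7 + 8.0 + 6.7) + 16.1 = 46.8.
Along x: (8927.4 + 16.1·x) / 46.8 = 202 (existing moment 0.9·187 + 3.8·271 + 2.1·74 + 6.5·344 + 2.7·365 + 8.0·333 + 6.7·252 = 8927.4) ⇒ x = (9453.6 − 8927.4) / 16.1 ≈ 32.68.
Along y: (6671.5 + 16.1·y) / 46.8 = 366 (existing moment 0.9·355 + 3.8·226 + 2.1·287 + 6.5·268 + 2.7·225 + 8.0·192 + 6.7·150 = 6671.5) ⇒ y = (17128.8 − 6671.5) / 16.1 ≈ 649.52.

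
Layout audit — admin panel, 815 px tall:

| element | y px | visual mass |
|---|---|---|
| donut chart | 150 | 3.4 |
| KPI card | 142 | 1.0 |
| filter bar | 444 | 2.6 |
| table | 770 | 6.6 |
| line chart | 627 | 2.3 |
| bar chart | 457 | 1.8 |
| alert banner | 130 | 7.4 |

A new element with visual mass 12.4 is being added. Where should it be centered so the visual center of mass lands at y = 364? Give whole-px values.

With the new element, Σw becomes 3.4 + 1.0 + 2.6 + 6.6 + 2.3 + 1.8 + 7.4 + 12.4 = 37.5.
y: need Σw·y = 37.5·364 = 13650.0. Existing = 3.4·150 + 1.0·142 + 2.6·444 + 6.6·770 + 2.3·627 + 1.8·457 + 7.4·130 = 10115.1. Remainder 3534.9 / 12.4 ≈ 285.07.

y ≈ 285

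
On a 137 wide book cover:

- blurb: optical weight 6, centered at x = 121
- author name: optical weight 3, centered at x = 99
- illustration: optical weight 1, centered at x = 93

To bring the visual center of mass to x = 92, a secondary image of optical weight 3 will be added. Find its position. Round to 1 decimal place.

After adding the secondary image, total weight = 6 + 3 + 1 + 3 = 13.
x: target moment 13×92 = 1196; current 6·121 + 3·99 + 1·93 = 1116; the secondary image supplies 80, so x = 80/3 ≈ 26.67.

x ≈ 26.7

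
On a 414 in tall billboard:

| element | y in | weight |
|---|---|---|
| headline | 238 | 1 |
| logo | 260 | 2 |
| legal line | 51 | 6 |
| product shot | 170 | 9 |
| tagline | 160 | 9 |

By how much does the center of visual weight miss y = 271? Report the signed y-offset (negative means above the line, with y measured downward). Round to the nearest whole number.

Weights sum to 1 + 2 + 6 + 9 + 9 = 27.
Σw·y = 1·238 + 2·260 + 6·51 + 9·170 + 9·160 = 4034, so ȳ = 4034/27 ≈ 149.41.
Difference: 149.41 − 271 ≈ -121.59.

≈ -122 in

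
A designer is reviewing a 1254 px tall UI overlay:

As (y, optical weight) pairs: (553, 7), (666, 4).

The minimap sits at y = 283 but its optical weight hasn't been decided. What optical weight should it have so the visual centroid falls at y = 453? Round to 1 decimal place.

Known weights sum to 7 + 4 = 11; their moment is 7·553 + 4·666 = 6535.
Balance at y = 453 requires (6535 + w·283) / (11 + w) = 453.
So w = (453·11 − 6535)/(283 − 453) = -1552/-170 ≈ 9.13.

w ≈ 9.1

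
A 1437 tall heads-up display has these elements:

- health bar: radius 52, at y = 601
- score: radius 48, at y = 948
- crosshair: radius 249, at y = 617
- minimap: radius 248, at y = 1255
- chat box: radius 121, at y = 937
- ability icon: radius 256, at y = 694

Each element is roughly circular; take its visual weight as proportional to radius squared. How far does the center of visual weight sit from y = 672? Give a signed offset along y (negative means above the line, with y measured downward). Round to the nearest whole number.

r² weights: health bar 52² = 2704, score 48² = 2304, crosshair 249² = 62001, minimap 248² = 61504, chat box 121² = 14641, ability icon 256² = 65536. Total = 208690.
y: (2704·601 + 2304·948 + 62001·617 + 61504·1255 + 14641·937 + 65536·694) / 208690 = 178452034 / 208690 ≈ 855.11
Offset from y = 672: 855.11 − 672 ≈ 183.11.

≈ 183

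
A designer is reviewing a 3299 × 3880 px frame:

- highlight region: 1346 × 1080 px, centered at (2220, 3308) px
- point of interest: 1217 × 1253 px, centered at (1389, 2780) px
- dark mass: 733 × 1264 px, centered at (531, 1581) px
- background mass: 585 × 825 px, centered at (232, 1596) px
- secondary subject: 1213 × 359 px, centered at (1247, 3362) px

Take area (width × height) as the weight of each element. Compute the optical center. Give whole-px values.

Areas → weights: highlight region 1346·1080 = 1453680, point of interest 1217·1253 = 1524901, dark mass 733·1264 = 926512, background mass 585·825 = 482625, secondary subject 1213·359 = 435467; Σw = 4823185.
x: (1453680·2220 + 1524901·1389 + 926512·531 + 482625·232 + 435467·1247) / 4823185 = 6492231310 / 4823185 ≈ 1346.05
y: (1453680·3308 + 1524901·2780 + 926512·1581 + 482625·1596 + 435467·3362) / 4823185 = 12747123246 / 4823185 ≈ 2642.88

(1346, 2643)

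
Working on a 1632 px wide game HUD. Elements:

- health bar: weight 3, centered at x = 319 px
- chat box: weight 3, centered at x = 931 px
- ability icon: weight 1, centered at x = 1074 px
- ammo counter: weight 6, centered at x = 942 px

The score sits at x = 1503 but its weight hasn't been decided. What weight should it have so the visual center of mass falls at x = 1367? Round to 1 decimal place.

w ≈ 53.6

Existing Σw = 13 (3 + 3 + 1 + 6); existing moment 3·319 + 3·931 + 1·1074 + 6·942 = 10476.
Balance at x = 1367 requires (10476 + w·1503) / (13 + w) = 1367.
Rearranging, w·(1503 − 1367) = 1367·13 − 10476 = 7295, so w ≈ 7295/136 = 53.64.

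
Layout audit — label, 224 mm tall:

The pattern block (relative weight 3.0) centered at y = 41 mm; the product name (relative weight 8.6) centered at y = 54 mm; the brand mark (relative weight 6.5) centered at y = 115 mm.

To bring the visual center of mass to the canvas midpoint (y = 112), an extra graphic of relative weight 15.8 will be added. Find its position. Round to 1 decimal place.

y ≈ 155.8

New total weight: (3.0 + 8.6 + 6.5) + 15.8 = 33.9.
y: target moment 33.9×112 = 3796.8; current 3.0·41 + 8.6·54 + 6.5·115 = 1334.9; the extra graphic supplies 2461.9, so y = 2461.9/15.8 ≈ 155.82.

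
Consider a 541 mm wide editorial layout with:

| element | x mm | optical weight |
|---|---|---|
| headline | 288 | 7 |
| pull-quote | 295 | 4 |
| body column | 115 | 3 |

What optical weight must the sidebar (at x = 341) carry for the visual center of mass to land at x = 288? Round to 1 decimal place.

Fixed elements: Σw = 7 + 4 + 3 = 14, Σw·x = 7·288 + 4·295 + 3·115 = 3541.
Set Σw·x/Σw = 288: (3541 + 341w) = 288·(14 + w).
So w = (288·14 − 3541)/(341 − 288) = 491/53 ≈ 9.26.

w ≈ 9.3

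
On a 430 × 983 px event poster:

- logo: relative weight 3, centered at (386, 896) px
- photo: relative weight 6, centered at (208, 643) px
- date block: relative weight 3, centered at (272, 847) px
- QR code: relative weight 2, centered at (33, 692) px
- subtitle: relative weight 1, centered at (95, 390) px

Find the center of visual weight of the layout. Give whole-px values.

Weights sum to 3 + 6 + 3 + 2 + 1 = 15.
x: (3·386 + 6·208 + 3·272 + 2·33 + 1·95) / 15 = 3383 / 15 ≈ 225.53
y: (3·896 + 6·643 + 3·847 + 2·692 + 1·390) / 15 = 10861 / 15 ≈ 724.07

(226, 724)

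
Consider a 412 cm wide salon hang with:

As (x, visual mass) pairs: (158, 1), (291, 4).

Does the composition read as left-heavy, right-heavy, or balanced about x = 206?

Σw = 1 + 4 = 5.
x-moment: 1·158 + 4·291 = 1322; centroid 1322/5 ≈ 264.40.
264.4 lies right of the midline 206, so the layout is right-heavy.

right-heavy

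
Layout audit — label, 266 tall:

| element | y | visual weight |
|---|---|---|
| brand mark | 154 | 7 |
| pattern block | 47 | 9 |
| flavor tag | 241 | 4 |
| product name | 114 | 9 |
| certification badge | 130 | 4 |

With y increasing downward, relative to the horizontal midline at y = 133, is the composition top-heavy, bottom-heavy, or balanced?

top-heavy

Σw = 7 + 9 + 4 + 9 + 4 = 33.
Σw·y = 7·154 + 9·47 + 4·241 + 9·114 + 4·130 = 4011, so ȳ = 4011/33 ≈ 121.55.
Since 121.5 is above (smaller y than) 133, the composition reads top-heavy.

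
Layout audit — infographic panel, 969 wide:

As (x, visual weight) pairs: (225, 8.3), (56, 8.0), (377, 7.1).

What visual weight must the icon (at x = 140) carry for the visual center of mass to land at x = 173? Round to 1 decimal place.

Fixed elements: Σw = 8.3 + 8.0 + 7.1 = 23.4, Σw·x = 8.3·225 + 8.0·56 + 7.1·377 = 4992.2.
Balance at x = 173 requires (4992.2 + w·140) / (23.4 + w) = 173.
So w = (173·23.4 − 4992.2)/(140 − 173) = -944.0/-33 ≈ 28.61.

w ≈ 28.6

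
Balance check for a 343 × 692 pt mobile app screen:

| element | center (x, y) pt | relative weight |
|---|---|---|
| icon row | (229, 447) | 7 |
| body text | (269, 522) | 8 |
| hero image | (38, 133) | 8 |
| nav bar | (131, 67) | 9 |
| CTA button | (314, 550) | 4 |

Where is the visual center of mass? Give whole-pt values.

Weights sum to 7 + 8 + 8 + 9 + 4 = 36.
x: (7·229 + 8·269 + 8·38 + 9·131 + 4·314) / 36 = 6494 / 36 ≈ 180.39
y: (7·447 + 8·522 + 8·133 + 9·67 + 4·550) / 36 = 11172 / 36 ≈ 310.33

(180, 310)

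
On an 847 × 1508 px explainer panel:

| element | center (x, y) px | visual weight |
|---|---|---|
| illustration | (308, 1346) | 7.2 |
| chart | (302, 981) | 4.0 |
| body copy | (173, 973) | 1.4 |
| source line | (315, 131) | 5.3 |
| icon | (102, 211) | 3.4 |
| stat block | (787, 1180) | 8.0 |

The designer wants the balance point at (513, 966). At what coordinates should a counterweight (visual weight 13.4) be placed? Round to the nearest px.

After adding the counterweight, total weight = 7.2 + 4.0 + 1.4 + 5.3 + 3.4 + 8.0 + 13.4 = 42.7.
x: need Σw·x = 42.7·513 = 21905.1. Existing = 7.2·308 + 4.0·302 + 1.4·173 + 5.3·315 + 3.4·102 + 8.0·787 = 11980.1. Remainder 9925.0 / 13.4 ≈ 740.67.
y: need Σw·y = 42.7·966 = 41248.2. Existing = 7.2·1346 + 4.0·981 + 1.4·973 + 5.3·131 + 3.4·211 + 8.0·1180 = 25829.1. Remainder 15419.1 / 13.4 ≈ 1150.68.

(741, 1151)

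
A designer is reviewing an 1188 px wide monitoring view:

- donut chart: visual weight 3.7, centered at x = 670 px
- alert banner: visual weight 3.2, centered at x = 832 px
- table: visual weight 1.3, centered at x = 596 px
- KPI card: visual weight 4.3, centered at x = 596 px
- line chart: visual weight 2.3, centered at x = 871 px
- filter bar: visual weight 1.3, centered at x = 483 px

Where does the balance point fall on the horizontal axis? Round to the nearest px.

x ≈ 690

Total weight = 3.7 + 3.2 + 1.3 + 4.3 + 2.3 + 1.3 = 16.1.
x-moment: 3.7·670 + 3.2·832 + 1.3·596 + 4.3·596 + 2.3·871 + 1.3·483 = 11110.2; centroid 11110.2/16.1 ≈ 690.07.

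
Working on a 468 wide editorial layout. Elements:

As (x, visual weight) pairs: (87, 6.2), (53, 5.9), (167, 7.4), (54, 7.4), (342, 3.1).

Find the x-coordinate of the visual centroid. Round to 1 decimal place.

Total weight = 6.2 + 5.9 + 7.4 + 7.4 + 3.1 = 30.0.
Σw·x = 6.2·87 + 5.9·53 + 7.4·167 + 7.4·54 + 3.1·342 = 3547.7, so x̄ = 3547.7/30.0 ≈ 118.26.

x ≈ 118.3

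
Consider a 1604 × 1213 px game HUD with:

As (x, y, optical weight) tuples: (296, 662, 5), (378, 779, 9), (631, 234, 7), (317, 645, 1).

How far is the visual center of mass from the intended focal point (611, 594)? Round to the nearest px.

≈ 175 px

Σw = 5 + 9 + 7 + 1 = 22.
Σw·x = 5·296 + 9·378 + 7·631 + 1·317 = 9616, so x̄ = 9616/22 ≈ 437.09.
Σw·y = 5·662 + 9·779 + 7·234 + 1·645 = 12604, so ȳ = 12604/22 ≈ 572.91.
Offset from (611, 594): Δx ≈ -173.91, Δy ≈ -21.09; distance = √(Δx² + Δy²) ≈ 175.18.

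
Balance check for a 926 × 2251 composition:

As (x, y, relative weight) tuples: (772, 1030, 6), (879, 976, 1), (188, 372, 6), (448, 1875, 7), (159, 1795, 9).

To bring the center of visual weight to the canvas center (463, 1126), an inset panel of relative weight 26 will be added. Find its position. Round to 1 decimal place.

(548.4, 894.7)

With the inset panel, Σw becomes 6 + 1 + 6 + 7 + 9 + 26 = 55.
x: target moment 55×463 = 25465; current 6·772 + 1·879 + 6·188 + 7·448 + 9·159 = 11206; the inset panel supplies 14259, so x = 14259/26 ≈ 548.42.
y: target moment 55×1126 = 61930; current 6·1030 + 1·976 + 6·372 + 7·1875 + 9·1795 = 38668; the inset panel supplies 23262, so y = 23262/26 ≈ 894.69.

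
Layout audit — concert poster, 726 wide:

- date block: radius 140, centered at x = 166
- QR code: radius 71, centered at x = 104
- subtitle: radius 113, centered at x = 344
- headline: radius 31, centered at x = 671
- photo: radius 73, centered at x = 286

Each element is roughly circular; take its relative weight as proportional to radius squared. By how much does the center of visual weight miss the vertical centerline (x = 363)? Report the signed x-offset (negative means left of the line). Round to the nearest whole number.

r² weights: date block 140² = 19600, QR code 71² = 5041, subtitle 113² = 12769, headline 31² = 961, photo 73² = 5329. Total = 43700.
x-moment: 19600·166 + 5041·104 + 12769·344 + 961·671 + 5329·286 = 10339325; centroid 10339325/43700 ≈ 236.60.
Offset from x = 363: 236.60 − 363 ≈ -126.40.

≈ -126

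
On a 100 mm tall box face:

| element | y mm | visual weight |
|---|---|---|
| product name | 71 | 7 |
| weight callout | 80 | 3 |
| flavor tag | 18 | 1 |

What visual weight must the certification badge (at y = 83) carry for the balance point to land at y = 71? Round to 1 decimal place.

Fixed elements: Σw = 7 + 3 + 1 = 11, Σw·y = 7·71 + 3·80 + 1·18 = 755.
For the centroid to hit 71: (755 + w·83) / (11 + w) = 71.
Solving: w = (71·11 − 755) / (83 − 71) = 26 / 12 ≈ 2.17.

w ≈ 2.2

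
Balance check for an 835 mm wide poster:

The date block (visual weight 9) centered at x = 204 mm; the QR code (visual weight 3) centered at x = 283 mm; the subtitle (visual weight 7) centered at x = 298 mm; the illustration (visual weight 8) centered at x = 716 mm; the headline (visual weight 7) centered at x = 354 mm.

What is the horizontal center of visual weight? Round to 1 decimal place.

x ≈ 381.7

Total weight = 9 + 3 + 7 + 8 + 7 = 34.
x-moment: 9·204 + 3·283 + 7·298 + 8·716 + 7·354 = 12977; centroid 12977/34 ≈ 381.68.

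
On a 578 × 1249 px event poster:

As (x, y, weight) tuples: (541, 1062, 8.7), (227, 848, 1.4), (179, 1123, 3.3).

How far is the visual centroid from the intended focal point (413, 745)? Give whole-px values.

Σw = 8.7 + 1.4 + 3.3 = 13.4.
x-moment: 8.7·541 + 1.4·227 + 3.3·179 = 5615.2; centroid 5615.2/13.4 ≈ 419.04.
y-moment: 8.7·1062 + 1.4·848 + 3.3·1123 = 14132.5; centroid 14132.5/13.4 ≈ 1054.66.
From (413, 745): dx = 6.04, dy = 309.66, so the distance is √(dx²+dy²) ≈ 309.72.

≈ 310 px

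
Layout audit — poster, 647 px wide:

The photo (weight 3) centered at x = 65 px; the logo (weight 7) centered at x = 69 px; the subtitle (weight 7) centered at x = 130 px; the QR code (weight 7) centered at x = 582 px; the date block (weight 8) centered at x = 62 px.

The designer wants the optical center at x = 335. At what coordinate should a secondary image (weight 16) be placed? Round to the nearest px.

New total weight: (3 + 7 + 7 + 7 + 8) + 16 = 48.
x: need Σw·x = 48·335 = 16080. Existing = 3·65 + 7·69 + 7·130 + 7·582 + 8·62 = 6158. Remainder 9922 / 16 ≈ 620.12.

x ≈ 620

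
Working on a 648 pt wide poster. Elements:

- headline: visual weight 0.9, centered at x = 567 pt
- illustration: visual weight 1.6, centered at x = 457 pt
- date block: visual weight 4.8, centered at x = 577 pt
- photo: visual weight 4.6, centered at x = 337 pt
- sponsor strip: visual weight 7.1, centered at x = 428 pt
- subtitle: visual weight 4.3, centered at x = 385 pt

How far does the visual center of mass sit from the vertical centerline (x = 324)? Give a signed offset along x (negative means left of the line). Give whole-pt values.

Σw = 0.9 + 1.6 + 4.8 + 4.6 + 7.1 + 4.3 = 23.3.
Σw·x = 10255.6; x̄ = 10255.6/23.3 ≈ 440.15.
Against x = 324, that's 440.15 − 324 = 116.15.

≈ 116 pt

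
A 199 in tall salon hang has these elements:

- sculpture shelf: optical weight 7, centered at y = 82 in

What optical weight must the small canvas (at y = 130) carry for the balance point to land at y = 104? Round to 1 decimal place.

w ≈ 5.9

The single fixed element contributes weight 7, moment 7·82 = 574.
Set Σw·y/Σw = 104: (574 + 130w) = 104·(7 + w).
Solving: w = (104·7 − 574) / (130 − 104) = 154 / 26 ≈ 5.92.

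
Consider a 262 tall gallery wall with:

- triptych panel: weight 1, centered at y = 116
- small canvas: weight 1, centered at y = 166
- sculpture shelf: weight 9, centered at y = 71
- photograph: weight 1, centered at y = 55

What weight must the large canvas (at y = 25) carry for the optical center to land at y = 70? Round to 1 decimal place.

w ≈ 3.0

Known weights sum to 1 + 1 + 9 + 1 = 12; their moment is 1·116 + 1·166 + 9·71 + 1·55 = 976.
For the centroid to hit 70: (976 + w·25) / (12 + w) = 70.
Rearranging, w·(25 − 70) = 70·12 − 976 = -136, so w ≈ -136/-45 = 3.02.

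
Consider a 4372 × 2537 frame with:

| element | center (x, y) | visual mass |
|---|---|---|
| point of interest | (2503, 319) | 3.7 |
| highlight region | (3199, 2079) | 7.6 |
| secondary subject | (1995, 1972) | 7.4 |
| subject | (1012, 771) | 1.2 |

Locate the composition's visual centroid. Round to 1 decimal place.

Σw = 3.7 + 7.6 + 7.4 + 1.2 = 19.9.
Σw·x = 3.7·2503 + 7.6·3199 + 7.4·1995 + 1.2·1012 = 49550.9, so x̄ = 49550.9/19.9 ≈ 2489.99.
Σw·y = 3.7·319 + 7.6·2079 + 7.4·1972 + 1.2·771 = 32498.7, so ȳ = 32498.7/19.9 ≈ 1633.10.

(2490.0, 1633.1)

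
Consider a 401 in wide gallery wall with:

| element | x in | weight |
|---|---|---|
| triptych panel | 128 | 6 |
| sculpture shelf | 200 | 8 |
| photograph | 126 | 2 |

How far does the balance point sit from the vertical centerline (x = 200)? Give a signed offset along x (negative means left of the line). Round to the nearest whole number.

≈ -36 in

Weights sum to 6 + 8 + 2 = 16.
x-moment: 6·128 + 8·200 + 2·126 = 2620; centroid 2620/16 ≈ 163.75.
Offset from x = 200: 163.75 − 200 ≈ -36.25.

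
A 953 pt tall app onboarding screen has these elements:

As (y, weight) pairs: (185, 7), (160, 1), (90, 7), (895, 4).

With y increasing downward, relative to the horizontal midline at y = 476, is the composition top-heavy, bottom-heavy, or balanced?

Σw = 7 + 1 + 7 + 4 = 19.
y: (7·185 + 1·160 + 7·90 + 4·895) / 19 = 5665 / 19 ≈ 298.16
298.2 lies above (smaller y than) the midline 476, so the layout is top-heavy.

top-heavy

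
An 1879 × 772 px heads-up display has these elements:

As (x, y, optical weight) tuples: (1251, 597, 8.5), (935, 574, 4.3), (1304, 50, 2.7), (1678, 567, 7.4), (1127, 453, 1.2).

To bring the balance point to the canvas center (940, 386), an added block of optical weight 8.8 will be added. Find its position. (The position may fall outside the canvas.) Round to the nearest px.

New total weight: (8.5 + 4.3 + 2.7 + 7.4 + 1.2) + 8.8 = 32.9.
x: need Σw·x = 32.9·940 = 30926.0. Existing = 8.5·1251 + 4.3·935 + 2.7·1304 + 7.4·1678 + 1.2·1127 = 31944.4. Remainder -1018.4 / 8.8 ≈ -115.73.
y: need Σw·y = 32.9·386 = 12699.4. Existing = 8.5·597 + 4.3·574 + 2.7·50 + 7.4·567 + 1.2·453 = 12417.1. Remainder 282.3 / 8.8 ≈ 32.08.

(-116, 32)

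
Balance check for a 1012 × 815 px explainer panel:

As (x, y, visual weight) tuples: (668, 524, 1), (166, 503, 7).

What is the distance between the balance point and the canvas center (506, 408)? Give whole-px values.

Total weight = 1 + 7 = 8.
Σw·x = 1·668 + 7·166 = 1830, so x̄ = 1830/8 ≈ 228.75.
Σw·y = 1·524 + 7·503 = 4045, so ȳ = 4045/8 ≈ 505.62.
From (506, 408): dx = -277.25, dy = 97.62, so the distance is √(dx²+dy²) ≈ 293.94.

≈ 294 px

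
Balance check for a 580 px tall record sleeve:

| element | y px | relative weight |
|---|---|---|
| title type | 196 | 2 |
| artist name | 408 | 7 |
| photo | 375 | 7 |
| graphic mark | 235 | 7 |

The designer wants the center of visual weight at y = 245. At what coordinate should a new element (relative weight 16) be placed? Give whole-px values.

y ≈ 127

After adding the new element, total weight = 2 + 7 + 7 + 7 + 16 = 39.
Along y: (7518 + 16·y) / 39 = 245 (existing moment 2·196 + 7·408 + 7·375 + 7·235 = 7518) ⇒ y = (9555 − 7518) / 16 ≈ 127.31.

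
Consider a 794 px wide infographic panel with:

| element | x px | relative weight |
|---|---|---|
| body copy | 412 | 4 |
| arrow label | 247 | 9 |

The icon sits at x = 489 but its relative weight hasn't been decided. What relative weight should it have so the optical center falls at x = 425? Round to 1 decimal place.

w ≈ 25.8

Existing Σw = 13 (4 + 9); existing moment 4·412 + 9·247 = 3871.
Balance at x = 425 requires (3871 + w·489) / (13 + w) = 425.
Solving: w = (425·13 − 3871) / (489 − 425) = 1654 / 64 ≈ 25.84.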